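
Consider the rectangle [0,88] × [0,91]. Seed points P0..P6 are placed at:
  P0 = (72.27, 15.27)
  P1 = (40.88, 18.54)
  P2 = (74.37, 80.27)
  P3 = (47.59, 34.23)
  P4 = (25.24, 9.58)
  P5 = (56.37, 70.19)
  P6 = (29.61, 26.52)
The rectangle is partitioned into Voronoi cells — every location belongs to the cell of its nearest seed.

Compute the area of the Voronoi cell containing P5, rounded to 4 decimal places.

1. box [0,88]×[0,91]: [(0, 0) (88, 0) (88, 91) (0, 91)]
2. ⊥bis P5·P0 via (64.32,42.73): [(0, 24.1086) (88, 49.5856) (88, 91) (0, 91)]  |A|=4765.4538
3. ⊥bis P5·P1 via (48.625,44.365): [(0, 58.9478) (59.1081, 41.2211) (88, 49.5856) (88, 91) (0, 91)]  |A|=3735.8144
4. ⊥bis P5·P2 via (65.37,75.23): [(0, 58.9478) (59.1081, 41.2211) (80.8845, 47.5256) (56.5388, 91) (0, 91)]  |A|=2904.5934
5. ⊥bis P5·P3 via (51.98,52.21): [(0, 64.9014) (76.438, 46.2383) (80.8845, 47.5256) (56.5388, 91) (0, 91)]  |A|=2375.1696
6. ⊥bis P5·P4 via (40.805,39.885): [(0, 64.9014) (76.438, 46.2383) (80.8845, 47.5256) (56.5388, 91) (0, 91)]  |A|=2375.1696
7. ⊥bis P5·P6 via (42.99,48.355): [(0, 74.6983) (26.5773, 58.4123) (76.438, 46.2383) (80.8845, 47.5256) (56.5388, 91) (0, 91)]  |A|=2244.9824
8. canonical 6-gon: [(0, 74.6983) (26.5773, 58.4123) (76.438, 46.2383) (80.8845, 47.5256) (56.5388, 91) (0, 91)]
9. shoelace: 2244.9824

Area of P5's cell: 2244.9824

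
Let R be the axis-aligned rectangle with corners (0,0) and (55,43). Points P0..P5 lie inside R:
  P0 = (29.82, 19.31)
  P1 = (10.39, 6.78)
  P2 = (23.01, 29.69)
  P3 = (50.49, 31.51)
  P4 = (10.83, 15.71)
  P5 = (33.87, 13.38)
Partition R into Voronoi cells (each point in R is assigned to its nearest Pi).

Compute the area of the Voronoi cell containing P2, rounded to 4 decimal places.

Area of P2's cell: 568.6542

1. box [0,55]×[0,43]: [(0, 0) (55, 0) (55, 43) (0, 43)]
2. ⊥bis P2·P0 via (26.415,24.5): [(0, 7.1699) (54.6132, 43) (0, 43)]  |A|=978.3981
3. ⊥bis P2·P1 via (16.7,18.235): [(0, 27.4342) (16.7901, 18.1854) (54.6132, 43) (0, 43)]  |A|=808.2787
4. ⊥bis P2·P3 via (36.75,30.6): [(0, 27.4342) (16.7901, 18.1854) (36.7068, 31.2521) (35.9287, 43) (0, 43)]  |A|=698.5273
5. ⊥bis P2·P4 via (16.92,22.7): [(0, 37.4415) (19.8201, 20.1733) (36.7068, 31.2521) (35.9287, 43) (0, 43)]  |A|=568.6542
6. ⊥bis P2·P5 via (28.44,21.535): [(0, 37.4415) (19.8201, 20.1733) (36.7068, 31.2521) (35.9287, 43) (0, 43)]  |A|=568.6542
7. canonical 5-gon: [(0, 37.4415) (19.8201, 20.1733) (36.7068, 31.2521) (35.9287, 43) (0, 43)]
8. shoelace: 568.6542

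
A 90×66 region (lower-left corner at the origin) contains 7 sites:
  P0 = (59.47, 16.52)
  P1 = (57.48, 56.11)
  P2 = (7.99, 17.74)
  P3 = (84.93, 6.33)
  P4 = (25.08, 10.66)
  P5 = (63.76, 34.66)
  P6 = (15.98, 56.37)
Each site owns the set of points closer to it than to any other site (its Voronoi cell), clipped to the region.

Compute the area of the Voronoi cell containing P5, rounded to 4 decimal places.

1. box [0,90]×[0,66]: [(0, 0) (90, 0) (90, 66) (0, 66)]
2. ⊥bis P5·P0 via (61.615,25.59): [(0, 40.1616) (90, 18.8771) (90, 66) (0, 66)]  |A|=3283.2588
3. ⊥bis P5·P1 via (60.62,45.385): [(23.6639, 34.5652) (90, 18.8771) (90, 53.9867)]  |A|=1164.5167
4. ⊥bis P5·P2 via (35.875,26.2): [(32.548, 37.1662) (34.0848, 32.1007) (90, 18.8771) (90, 53.9867)]  |A|=1140.0168
5. ⊥bis P5·P3 via (74.345,20.495): [(32.548, 37.1662) (34.0848, 32.1007) (76.4638, 22.0783) (90, 32.1934) (90, 53.9867)]  |A|=1049.891
6. ⊥bis P5·P4 via (44.42,22.66): [(34.9778, 37.8776) (39.3323, 30.8597) (76.4638, 22.0783) (90, 32.1934) (90, 53.9867)]  |A|=1027.4789
7. ⊥bis P5·P6 via (39.87,45.515): [(36.618, 38.3578) (35.7987, 36.5547) (39.3323, 30.8597) (76.4638, 22.0783) (90, 32.1934) (90, 53.9867)]  |A|=1026.1969
8. canonical 6-gon: [(36.618, 38.3578) (35.7987, 36.5547) (39.3323, 30.8597) (76.4638, 22.0783) (90, 32.1934) (90, 53.9867)]
9. shoelace: 1026.1969

Area of P5's cell: 1026.1969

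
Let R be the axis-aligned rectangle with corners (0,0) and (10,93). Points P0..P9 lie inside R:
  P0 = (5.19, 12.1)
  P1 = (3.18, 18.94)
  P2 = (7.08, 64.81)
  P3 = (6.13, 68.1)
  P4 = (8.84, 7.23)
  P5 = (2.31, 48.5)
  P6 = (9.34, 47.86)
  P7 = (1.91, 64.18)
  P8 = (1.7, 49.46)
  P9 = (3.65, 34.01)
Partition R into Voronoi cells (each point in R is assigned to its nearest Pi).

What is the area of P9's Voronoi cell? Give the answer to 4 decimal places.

Area of P9's cell: 144.3965

1. box [0,10]×[0,93]: [(0, 0) (10, 0) (10, 93) (0, 93)]
2. ⊥bis P9·P0 via (4.42,23.055): [(0, 22.7443) (10, 23.4472) (10, 93) (0, 93)]  |A|=699.0423
3. ⊥bis P9·P1 via (3.415,26.475): [(0, 26.5815) (10, 26.2696) (10, 93) (0, 93)]  |A|=665.7443
4. ⊥bis P9·P2 via (5.365,49.41): [(0, 50.0075) (0, 26.5815) (10, 26.2696) (10, 48.8938)]  |A|=230.2508
5. ⊥bis P9·P3 via (4.89,51.055): [(0, 50.0075) (0, 26.5815) (10, 26.2696) (10, 48.8938)]  |A|=230.2508
6. ⊥bis P9·P4 via (6.245,20.62): [(0, 50.0075) (0, 26.5815) (10, 26.2696) (10, 48.8938)]  |A|=230.2508
7. ⊥bis P9·P5 via (2.98,41.255): [(0, 40.9794) (0, 26.5815) (10, 26.2696) (10, 41.9042)]  |A|=150.1624
8. ⊥bis P9·P6 via (6.495,40.935): [(5.2134, 41.4615) (0, 40.9794) (0, 26.5815) (10, 26.2696) (10, 39.495)]  |A|=144.3965
9. ⊥bis P9·P7 via (2.78,49.095): [(5.2134, 41.4615) (0, 40.9794) (0, 26.5815) (10, 26.2696) (10, 39.495)]  |A|=144.3965
10. ⊥bis P9·P8 via (2.675,41.735): [(5.2134, 41.4615) (0, 40.9794) (0, 26.5815) (10, 26.2696) (10, 39.495)]  |A|=144.3965
11. canonical 5-gon: [(5.2134, 41.4615) (0, 40.9794) (0, 26.5815) (10, 26.2696) (10, 39.495)]
12. shoelace: 144.3965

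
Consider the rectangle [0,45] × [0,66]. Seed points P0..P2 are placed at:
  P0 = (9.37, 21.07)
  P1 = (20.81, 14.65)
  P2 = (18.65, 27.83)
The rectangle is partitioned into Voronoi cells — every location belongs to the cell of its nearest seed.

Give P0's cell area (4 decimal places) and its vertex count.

Area of P0's cell: 417.5052 (4 vertices)

1. box [0,45]×[0,66]: [(0, 0) (45, 0) (45, 66) (0, 66)]
2. ⊥bis P0·P1 via (15.09,17.86): [(0, 0) (5.0672, 0) (42.1056, 66) (0, 66)]  |A|=1556.7023
3. ⊥bis P0·P2 via (14.01,24.45): [(0, 43.6827) (0, 0) (5.0672, 0) (16.709, 20.7449)]  |A|=417.5052
4. canonical 4-gon: [(0, 43.6827) (0, 0) (5.0672, 0) (16.709, 20.7449)]
5. shoelace: 417.5052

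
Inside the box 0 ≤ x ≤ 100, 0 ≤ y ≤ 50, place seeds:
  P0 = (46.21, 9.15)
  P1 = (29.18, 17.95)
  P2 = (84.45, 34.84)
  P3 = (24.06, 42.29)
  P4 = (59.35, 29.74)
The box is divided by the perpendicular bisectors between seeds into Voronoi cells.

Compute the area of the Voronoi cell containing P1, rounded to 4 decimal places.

Area of P1's cell: 1095.8942

1. box [0,100]×[0,50]: [(0, 0) (100, 0) (100, 50) (0, 50)]
2. ⊥bis P1·P0 via (37.695,13.55): [(0, 0) (30.6932, 0) (56.53, 50) (0, 50)]  |A|=2180.5809
3. ⊥bis P1·P2 via (56.815,26.395): [(0, 0) (30.6932, 0) (52.1763, 41.5745) (49.6015, 50) (0, 50)]  |A|=2151.3932
4. ⊥bis P1·P3 via (26.62,30.12): [(0, 24.5204) (0, 0) (30.6932, 0) (48.6521, 34.7545)]  |A|=1129.8492
5. ⊥bis P1·P4 via (44.265,23.845): [(40.6588, 33.0731) (0, 24.5204) (0, 0) (30.6932, 0) (43.7266, 25.2226)]  |A|=1095.8942
6. canonical 5-gon: [(40.6588, 33.0731) (0, 24.5204) (0, 0) (30.6932, 0) (43.7266, 25.2226)]
7. shoelace: 1095.8942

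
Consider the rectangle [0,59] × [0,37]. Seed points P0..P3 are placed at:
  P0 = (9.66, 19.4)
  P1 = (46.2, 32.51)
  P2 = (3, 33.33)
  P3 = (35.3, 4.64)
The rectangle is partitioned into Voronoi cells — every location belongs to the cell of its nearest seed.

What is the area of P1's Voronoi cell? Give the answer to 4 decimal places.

Area of P1's cell: 625.5047

1. box [0,59]×[0,37]: [(0, 0) (59, 0) (59, 37) (0, 37)]
2. ⊥bis P1·P0 via (27.93,25.955): [(37.2423, 0) (59, 0) (59, 37) (23.9672, 37)]  |A|=1050.6246
3. ⊥bis P1·P2 via (24.6,32.92): [(24.6418, 35.1199) (37.2423, 0) (59, 0) (59, 37) (24.6774, 37)]  |A|=1049.9569
4. ⊥bis P1·P3 via (40.75,18.575): [(24.6418, 35.1199) (28.9175, 23.2027) (59, 11.4374) (59, 37) (24.6774, 37)]  |A|=625.5047
5. canonical 5-gon: [(24.6418, 35.1199) (28.9175, 23.2027) (59, 11.4374) (59, 37) (24.6774, 37)]
6. shoelace: 625.5047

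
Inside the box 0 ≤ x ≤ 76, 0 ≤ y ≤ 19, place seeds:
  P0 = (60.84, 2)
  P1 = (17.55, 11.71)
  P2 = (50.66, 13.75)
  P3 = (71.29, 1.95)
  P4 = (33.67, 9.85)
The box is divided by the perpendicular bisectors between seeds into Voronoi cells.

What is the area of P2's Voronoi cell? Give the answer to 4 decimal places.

Area of P2's cell: 282.4040

1. box [0,76]×[0,19]: [(0, 0) (76, 0) (76, 19) (0, 19)]
2. ⊥bis P2·P0 via (55.75,7.875): [(0, 0) (46.6605, 0) (68.5907, 19) (0, 19)]  |A|=1094.8867
3. ⊥bis P2·P1 via (34.105,12.73): [(34.8893, 0) (46.6605, 0) (68.5907, 19) (33.7187, 19)]  |A|=443.1105
4. ⊥bis P2·P3 via (60.975,7.85): [(34.8893, 0) (46.6605, 0) (66.1363, 16.8735) (67.3526, 19) (33.7187, 19)]  |A|=441.794
5. ⊥bis P2·P4 via (42.165,11.8): [(44.8737, 0) (46.6605, 0) (66.1363, 16.8735) (67.3526, 19) (40.5123, 19)]  |A|=282.404
6. canonical 5-gon: [(44.8737, 0) (46.6605, 0) (66.1363, 16.8735) (67.3526, 19) (40.5123, 19)]
7. shoelace: 282.404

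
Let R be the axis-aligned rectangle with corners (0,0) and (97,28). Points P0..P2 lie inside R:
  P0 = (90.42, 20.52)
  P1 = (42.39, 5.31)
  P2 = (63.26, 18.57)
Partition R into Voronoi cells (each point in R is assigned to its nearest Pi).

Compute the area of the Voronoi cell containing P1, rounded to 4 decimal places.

Area of P1's cell: 1442.4523

1. box [0,97]×[0,28]: [(0, 0) (97, 0) (97, 28) (0, 28)]
2. ⊥bis P1·P0 via (66.405,12.915): [(0, 0) (70.4949, 0) (61.6279, 28) (0, 28)]  |A|=1849.7194
3. ⊥bis P1·P2 via (52.825,11.94): [(0, 0) (60.4112, 0) (42.6211, 28) (0, 28)]  |A|=1442.4523
4. canonical 4-gon: [(0, 0) (60.4112, 0) (42.6211, 28) (0, 28)]
5. shoelace: 1442.4523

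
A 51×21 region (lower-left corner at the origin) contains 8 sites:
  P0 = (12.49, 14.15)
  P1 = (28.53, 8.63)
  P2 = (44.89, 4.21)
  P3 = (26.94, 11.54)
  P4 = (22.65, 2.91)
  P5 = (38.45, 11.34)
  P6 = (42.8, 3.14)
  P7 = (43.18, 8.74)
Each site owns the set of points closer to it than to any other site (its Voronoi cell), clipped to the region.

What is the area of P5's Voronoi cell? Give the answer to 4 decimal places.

1. box [0,51]×[0,21]: [(0, 0) (51, 0) (51, 21) (0, 21)]
2. ⊥bis P5·P0 via (25.47,12.745): [(24.0904, 0) (51, 0) (51, 21) (26.3635, 21)]  |A|=541.2331
3. ⊥bis P5·P1 via (33.49,9.985): [(36.2178, 0) (51, 0) (51, 21) (30.4809, 21)]  |A|=370.6645
4. ⊥bis P5·P2 via (41.67,7.775): [(35.5932, 2.2863) (51, 16.2021) (51, 21) (30.4809, 21)]  |A|=228.9551
5. ⊥bis P5·P3 via (32.695,11.44): [(32.7188, 12.8081) (35.5932, 2.2863) (51, 16.2021) (51, 21) (32.8611, 21)]  |A|=219.2057
6. ⊥bis P5·P4 via (30.55,7.125): [(32.7188, 12.8081) (35.5932, 2.2863) (51, 16.2021) (51, 21) (32.8611, 21)]  |A|=219.2057
7. ⊥bis P5·P6 via (40.625,7.24): [(32.7188, 12.8081) (35.0481, 4.2815) (41.7219, 7.8219) (51, 16.2021) (51, 21) (32.8611, 21)]  |A|=211.5828
8. ⊥bis P5·P7 via (40.815,10.04): [(32.7188, 12.8081) (35.0481, 4.2815) (38.7206, 6.2297) (46.8395, 21) (32.8611, 21)]  |A|=146.2094
9. canonical 5-gon: [(32.7188, 12.8081) (35.0481, 4.2815) (38.7206, 6.2297) (46.8395, 21) (32.8611, 21)]
10. shoelace: 146.2094

Area of P5's cell: 146.2094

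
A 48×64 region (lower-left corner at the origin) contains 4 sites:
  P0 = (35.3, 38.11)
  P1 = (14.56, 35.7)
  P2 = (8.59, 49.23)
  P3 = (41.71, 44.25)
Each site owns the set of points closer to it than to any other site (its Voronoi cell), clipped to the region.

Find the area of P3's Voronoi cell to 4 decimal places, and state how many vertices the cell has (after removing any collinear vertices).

Area of P3's cell: 457.5659 (4 vertices)

1. box [0,48]×[0,64]: [(0, 0) (48, 0) (48, 64) (0, 64)]
2. ⊥bis P3·P0 via (38.505,41.18): [(48, 31.2675) (48, 64) (16.6462, 64)]  |A|=513.1444
3. ⊥bis P3·P1 via (28.135,39.975): [(22.4905, 57.8987) (48, 31.2675) (48, 64) (20.5691, 64)]  |A|=501.177
4. ⊥bis P3·P2 via (25.15,46.74): [(26.2394, 53.985) (48, 31.2675) (48, 64) (27.7453, 64)]  |A|=457.5659
5. canonical 4-gon: [(26.2394, 53.985) (48, 31.2675) (48, 64) (27.7453, 64)]
6. shoelace: 457.5659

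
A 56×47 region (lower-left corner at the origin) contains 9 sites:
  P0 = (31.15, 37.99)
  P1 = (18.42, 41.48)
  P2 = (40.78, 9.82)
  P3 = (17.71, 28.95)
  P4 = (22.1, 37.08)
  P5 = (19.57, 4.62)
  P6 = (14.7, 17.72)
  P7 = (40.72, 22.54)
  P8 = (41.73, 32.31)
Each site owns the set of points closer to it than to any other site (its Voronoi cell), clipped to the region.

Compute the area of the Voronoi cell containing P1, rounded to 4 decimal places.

1. box [0,56]×[0,47]: [(0, 0) (56, 0) (56, 47) (0, 47)]
2. ⊥bis P1·P0 via (24.785,39.735): [(0, 0) (13.8914, 0) (26.7767, 47) (0, 47)]  |A|=955.702
3. ⊥bis P1·P2 via (29.6,25.65): [(0, 4.7449) (18.8402, 18.0508) (26.7767, 47) (0, 47)]  |A|=785.6289
4. ⊥bis P1·P3 via (18.065,35.215): [(0, 36.2386) (23.462, 34.9092) (26.7767, 47) (0, 47)]  |A|=288.1177
5. ⊥bis P1·P4 via (20.26,39.28): [(0, 36.2386) (15.5688, 35.3564) (25.9694, 44.0551) (26.7767, 47) (0, 47)]  |A|=251.4617
6. ⊥bis P1·P5 via (18.995,23.05): [(0, 36.2386) (15.5688, 35.3564) (25.9694, 44.0551) (26.7767, 47) (0, 47)]  |A|=251.4617
7. ⊥bis P1·P6 via (16.56,29.6): [(0, 36.2386) (15.5688, 35.3564) (25.9694, 44.0551) (26.7767, 47) (0, 47)]  |A|=251.4617
8. ⊥bis P1·P7 via (29.57,32.01): [(0, 36.2386) (15.5688, 35.3564) (25.9694, 44.0551) (26.7767, 47) (0, 47)]  |A|=251.4617
9. ⊥bis P1·P8 via (30.075,36.895): [(0, 36.2386) (15.5688, 35.3564) (25.9694, 44.0551) (26.7767, 47) (0, 47)]  |A|=251.4617
10. canonical 5-gon: [(0, 36.2386) (15.5688, 35.3564) (25.9694, 44.0551) (26.7767, 47) (0, 47)]
11. shoelace: 251.4617

Area of P1's cell: 251.4617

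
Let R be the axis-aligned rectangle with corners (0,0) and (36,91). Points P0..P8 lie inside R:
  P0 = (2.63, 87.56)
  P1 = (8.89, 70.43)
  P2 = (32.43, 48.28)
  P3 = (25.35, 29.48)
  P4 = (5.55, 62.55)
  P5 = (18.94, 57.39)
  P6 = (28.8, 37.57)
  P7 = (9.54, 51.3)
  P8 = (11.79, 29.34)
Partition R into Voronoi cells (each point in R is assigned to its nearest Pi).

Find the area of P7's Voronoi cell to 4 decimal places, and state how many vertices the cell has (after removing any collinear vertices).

1. box [0,36]×[0,91]: [(0, 0) (36, 0) (36, 91) (0, 91)]
2. ⊥bis P7·P0 via (6.085,69.43): [(0, 68.2704) (0, 0) (36, 0) (36, 75.1308)]  |A|=2581.2223
3. ⊥bis P7·P1 via (9.215,60.865): [(0, 60.5519) (0, 0) (36, 0) (36, 61.7751)]  |A|=2201.8859
4. ⊥bis P7·P2 via (20.985,49.79): [(22.5058, 61.3166) (0, 60.5519) (0, 0) (14.4159, 0)]  |A|=1123.3515
5. ⊥bis P7·P3 via (17.445,40.39): [(19.9879, 42.2325) (22.5058, 61.3166) (0, 60.5519) (0, 27.75)]  |A|=541.6092
6. ⊥bis P7·P4 via (7.545,56.925): [(19.9879, 42.2325) (22.5058, 61.3166) (19.6541, 61.2197) (0, 54.249) (0, 27.75)]  |A|=479.6707
7. ⊥bis P7·P5 via (14.24,54.345): [(19.9879, 42.2325) (20.3431, 44.9248) (11.6299, 58.3738) (0, 54.249) (0, 27.75)]  |A|=390.0459
8. ⊥bis P7·P6 via (19.17,44.435): [(15.0486, 38.6537) (19.9508, 45.5303) (11.6299, 58.3738) (0, 54.249) (0, 27.75)]  |A|=381.1996
9. ⊥bis P7·P8 via (10.665,40.32): [(16.6755, 40.9358) (19.9508, 45.5303) (11.6299, 58.3738) (0, 54.249) (0, 39.2273)]  |A|=277.2025
10. canonical 5-gon: [(16.6755, 40.9358) (19.9508, 45.5303) (11.6299, 58.3738) (0, 54.249) (0, 39.2273)]
11. shoelace: 277.2025

Area of P7's cell: 277.2025 (5 vertices)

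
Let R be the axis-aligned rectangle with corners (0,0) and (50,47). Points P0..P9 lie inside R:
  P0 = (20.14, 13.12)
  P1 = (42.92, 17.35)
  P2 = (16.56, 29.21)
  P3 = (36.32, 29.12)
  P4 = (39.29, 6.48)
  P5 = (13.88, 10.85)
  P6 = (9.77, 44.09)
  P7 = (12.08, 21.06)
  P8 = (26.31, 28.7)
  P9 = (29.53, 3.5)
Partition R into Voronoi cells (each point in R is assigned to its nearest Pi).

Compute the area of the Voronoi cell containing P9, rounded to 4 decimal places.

1. box [0,50]×[0,47]: [(0, 0) (50, 0) (50, 47) (0, 47)]
2. ⊥bis P9·P0 via (24.835,8.31): [(16.3215, 0) (50, 0) (50, 32.8733)]  |A|=553.5632
3. ⊥bis P9·P1 via (36.225,10.425): [(31.5913, 14.9048) (16.3215, 0) (47.0081, 0)]  |A|=228.6892
4. ⊥bis P9·P2 via (23.045,16.355): [(31.5913, 14.9048) (16.3215, 0) (47.0081, 0)]  |A|=228.6892
5. ⊥bis P9·P3 via (32.925,16.31): [(31.5913, 14.9048) (16.3215, 0) (47.0081, 0)]  |A|=228.6892
6. ⊥bis P9·P4 via (34.41,4.99): [(31.4306, 14.7479) (16.3215, 0) (35.9336, 0)]  |A|=144.6193
7. ⊥bis P9·P5 via (21.705,7.175): [(31.4306, 14.7479) (20.0399, 3.6295) (18.3353, 0) (35.9336, 0)]  |A|=140.9647
8. ⊥bis P9·P6 via (19.65,23.795): [(31.4306, 14.7479) (20.0399, 3.6295) (18.3353, 0) (35.9336, 0)]  |A|=140.9647
9. ⊥bis P9·P7 via (20.805,12.28): [(31.4306, 14.7479) (20.0399, 3.6295) (18.3353, 0) (35.9336, 0)]  |A|=140.9647
10. ⊥bis P9·P8 via (27.92,16.1): [(31.4306, 14.7479) (20.0399, 3.6295) (18.3353, 0) (35.9336, 0)]  |A|=140.9647
11. canonical 4-gon: [(31.4306, 14.7479) (20.0399, 3.6295) (18.3353, 0) (35.9336, 0)]
12. shoelace: 140.9647

Area of P9's cell: 140.9647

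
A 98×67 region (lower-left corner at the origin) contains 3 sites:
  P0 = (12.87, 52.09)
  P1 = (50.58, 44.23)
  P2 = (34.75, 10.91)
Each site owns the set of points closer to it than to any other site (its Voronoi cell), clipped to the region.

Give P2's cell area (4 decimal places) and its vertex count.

Area of P2's cell: 1989.3618 (5 vertices)

1. box [0,98]×[0,67]: [(0, 0) (98, 0) (98, 67) (0, 67)]
2. ⊥bis P2·P0 via (23.81,31.5): [(0, 18.8491) (0, 0) (98, 0) (98, 67) (90.624, 67)]  |A|=4384.1882
3. ⊥bis P2·P1 via (42.665,27.57): [(28.8058, 34.1544) (0, 18.8491) (0, 0) (98, 0) (98, 1.2809)]  |A|=1989.3618
4. canonical 5-gon: [(28.8058, 34.1544) (0, 18.8491) (0, 0) (98, 0) (98, 1.2809)]
5. shoelace: 1989.3618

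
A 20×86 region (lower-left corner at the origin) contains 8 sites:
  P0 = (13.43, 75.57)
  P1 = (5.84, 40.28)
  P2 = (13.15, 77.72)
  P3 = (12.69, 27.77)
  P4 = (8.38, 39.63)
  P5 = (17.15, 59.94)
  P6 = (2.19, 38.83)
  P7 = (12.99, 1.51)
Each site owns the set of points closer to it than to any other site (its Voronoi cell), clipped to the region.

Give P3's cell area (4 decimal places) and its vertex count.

Area of P3's cell: 366.6868 (5 vertices)

1. box [0,20]×[0,86]: [(0, 0) (20, 0) (20, 86) (0, 86)]
2. ⊥bis P3·P0 via (13.06,51.67): [(0, 51.8722) (0, 0) (20, 0) (20, 51.5626)]  |A|=1034.3474
3. ⊥bis P3·P1 via (9.265,34.025): [(0, 28.9518) (0, 0) (20, 0) (20, 39.9031)]  |A|=688.5492
4. ⊥bis P3·P2 via (12.92,52.745): [(0, 28.9518) (0, 0) (20, 0) (20, 39.9031)]  |A|=688.5492
5. ⊥bis P3·P4 via (10.535,33.7): [(4.994, 31.6864) (0, 28.9518) (0, 0) (20, 0) (20, 37.1396)]  |A|=667.8151
6. ⊥bis P3·P5 via (14.92,43.855): [(4.994, 31.6864) (0, 28.9518) (0, 0) (20, 0) (20, 37.1396)]  |A|=667.8151
7. ⊥bis P3·P6 via (7.44,33.3): [(6.2032, 32.1258) (0, 26.2367) (0, 0) (20, 0) (20, 37.1396)]  |A|=658.8379
8. ⊥bis P3·P7 via (12.84,14.64): [(6.2032, 32.1258) (0, 26.2367) (0, 14.4933) (20, 14.7218) (20, 37.1396)]  |A|=366.6868
9. canonical 5-gon: [(6.2032, 32.1258) (0, 26.2367) (0, 14.4933) (20, 14.7218) (20, 37.1396)]
10. shoelace: 366.6868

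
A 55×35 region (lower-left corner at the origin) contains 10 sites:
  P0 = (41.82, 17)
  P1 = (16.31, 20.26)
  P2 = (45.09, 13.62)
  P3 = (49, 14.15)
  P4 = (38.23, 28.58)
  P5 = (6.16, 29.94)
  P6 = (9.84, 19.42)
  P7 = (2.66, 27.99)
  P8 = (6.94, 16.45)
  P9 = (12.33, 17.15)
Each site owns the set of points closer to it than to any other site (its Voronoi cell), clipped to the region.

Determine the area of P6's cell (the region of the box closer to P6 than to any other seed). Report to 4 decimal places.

1. box [0,55]×[0,35]: [(0, 0) (55, 0) (55, 35) (0, 35)]
2. ⊥bis P6·P0 via (25.83,18.21): [(0, 0) (24.452, 0) (27.1005, 35) (0, 35)]  |A|=902.1695
3. ⊥bis P6·P1 via (13.075,19.84): [(0, 0) (15.6508, 0) (11.1068, 35) (0, 35)]  |A|=468.2581
4. ⊥bis P6·P2 via (27.465,16.52): [(0, 0) (15.6508, 0) (11.1068, 35) (0, 35)]  |A|=468.2581
5. ⊥bis P6·P3 via (29.42,16.785): [(0, 0) (15.6508, 0) (11.1068, 35) (0, 35)]  |A|=468.2581
6. ⊥bis P6·P4 via (24.035,24): [(0, 0) (15.6508, 0) (11.1068, 35) (0, 35)]  |A|=468.2581
7. ⊥bis P6·P5 via (8,24.68): [(0, 21.8815) (0, 0) (15.6508, 0) (12.2534, 26.1679)]  |A|=338.8367
8. ⊥bis P6·P7 via (6.25,23.705): [(6.9935, 24.3279) (0, 18.4687) (0, 0) (15.6508, 0) (12.2534, 26.1679)]  |A|=326.9029
9. ⊥bis P6·P8 via (8.39,17.935): [(6.9935, 24.3279) (4.2214, 22.0054) (14.0384, 12.4198) (12.2534, 26.1679)]  |A|=62.4859
10. ⊥bis P6·P9 via (11.085,18.285): [(6.9935, 24.3279) (4.2214, 22.0054) (9.647, 16.7076) (13.0036, 20.3896) (12.2534, 26.1679)]  |A|=47.205
11. canonical 5-gon: [(6.9935, 24.3279) (4.2214, 22.0054) (9.647, 16.7076) (13.0036, 20.3896) (12.2534, 26.1679)]
12. shoelace: 47.205

Area of P6's cell: 47.2050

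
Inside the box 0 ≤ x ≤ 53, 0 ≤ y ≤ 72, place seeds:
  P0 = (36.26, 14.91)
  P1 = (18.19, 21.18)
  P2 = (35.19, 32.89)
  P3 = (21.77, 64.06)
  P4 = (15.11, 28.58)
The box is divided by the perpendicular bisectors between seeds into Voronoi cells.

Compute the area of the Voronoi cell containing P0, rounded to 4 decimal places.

Area of P0's cell: 674.1763

1. box [0,53]×[0,72]: [(0, 0) (53, 0) (53, 72) (0, 72)]
2. ⊥bis P0·P1 via (27.225,18.045): [(20.9637, 0) (53, 0) (53, 72) (45.9465, 72)]  |A|=1407.233
3. ⊥bis P0·P2 via (35.725,23.9): [(29.1202, 23.5069) (20.9637, 0) (53, 0) (53, 24.928)]  |A|=674.1763
4. ⊥bis P0·P3 via (29.015,39.485): [(29.1202, 23.5069) (20.9637, 0) (53, 0) (53, 24.928)]  |A|=674.1763
5. ⊥bis P0·P4 via (25.685,21.745): [(29.1202, 23.5069) (20.9637, 0) (53, 0) (53, 24.928)]  |A|=674.1763
6. canonical 4-gon: [(29.1202, 23.5069) (20.9637, 0) (53, 0) (53, 24.928)]
7. shoelace: 674.1763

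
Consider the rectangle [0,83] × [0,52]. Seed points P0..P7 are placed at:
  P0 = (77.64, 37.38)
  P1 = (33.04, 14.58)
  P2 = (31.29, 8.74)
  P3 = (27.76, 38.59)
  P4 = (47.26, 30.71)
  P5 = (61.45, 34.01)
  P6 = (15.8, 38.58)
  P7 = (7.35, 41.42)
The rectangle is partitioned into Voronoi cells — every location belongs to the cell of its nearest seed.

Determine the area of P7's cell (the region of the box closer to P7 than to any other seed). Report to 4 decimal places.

Area of P7's cell: 355.9977

1. box [0,83]×[0,52]: [(0, 0) (83, 0) (83, 52) (0, 52)]
2. ⊥bis P7·P0 via (42.495,39.4): [(0, 0) (40.2304, 0) (43.2192, 52) (0, 52)]  |A|=2169.6906
3. ⊥bis P7·P1 via (20.195,28): [(0, 8.6703) (43.0998, 49.9235) (43.2192, 52) (0, 52)]  |A|=978.6254
4. ⊥bis P7·P2 via (19.32,25.08): [(0, 10.927) (10.0478, 18.2876) (43.0998, 49.9235) (43.2192, 52) (0, 52)]  |A|=967.288
5. ⊥bis P7·P3 via (17.555,40.005): [(0, 10.927) (10.0478, 18.2876) (15.2317, 23.2494) (19.2182, 52) (0, 52)]  |A|=594.923
6. ⊥bis P7·P4 via (27.305,36.065): [(0, 10.927) (10.0478, 18.2876) (15.2317, 23.2494) (19.2182, 52) (0, 52)]  |A|=594.923
7. ⊥bis P7·P5 via (34.4,37.715): [(0, 10.927) (10.0478, 18.2876) (15.2317, 23.2494) (19.2182, 52) (0, 52)]  |A|=594.923
8. ⊥bis P7·P6 via (11.575,40): [(0, 10.927) (2.3929, 12.6799) (15.6081, 52) (0, 52)]  |A|=355.9977
9. canonical 4-gon: [(0, 10.927) (2.3929, 12.6799) (15.6081, 52) (0, 52)]
10. shoelace: 355.9977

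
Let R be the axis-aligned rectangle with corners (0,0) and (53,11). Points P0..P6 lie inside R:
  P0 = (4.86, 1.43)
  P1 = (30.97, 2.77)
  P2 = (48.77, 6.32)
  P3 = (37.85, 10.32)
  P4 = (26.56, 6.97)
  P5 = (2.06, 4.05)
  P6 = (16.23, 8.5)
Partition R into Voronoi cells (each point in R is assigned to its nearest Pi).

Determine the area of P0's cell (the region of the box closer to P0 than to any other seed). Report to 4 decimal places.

1. box [0,53]×[0,11]: [(0, 0) (53, 0) (53, 11) (0, 11)]
2. ⊥bis P0·P1 via (17.915,2.1): [(0, 0) (18.0228, 0) (17.4582, 11) (0, 11)]  |A|=195.1456
3. ⊥bis P0·P2 via (26.815,3.875): [(0, 0) (18.0228, 0) (17.4582, 11) (0, 11)]  |A|=195.1456
4. ⊥bis P0·P3 via (21.355,5.875): [(0, 0) (18.0228, 0) (17.4582, 11) (0, 11)]  |A|=195.1456
5. ⊥bis P0·P4 via (15.71,4.2): [(0, 0) (16.7823, 0) (13.974, 11) (0, 11)]  |A|=169.1592
6. ⊥bis P0·P5 via (3.46,2.74): [(0.8961, 0) (16.7823, 0) (13.974, 11) (11.189, 11)]  |A|=102.6909
7. ⊥bis P0·P6 via (10.545,4.965): [(8.5476, 8.1772) (0.8961, 0) (13.6323, 0)]  |A|=52.0728
8. canonical 3-gon: [(8.5476, 8.1772) (0.8961, 0) (13.6323, 0)]
9. shoelace: 52.0728

Area of P0's cell: 52.0728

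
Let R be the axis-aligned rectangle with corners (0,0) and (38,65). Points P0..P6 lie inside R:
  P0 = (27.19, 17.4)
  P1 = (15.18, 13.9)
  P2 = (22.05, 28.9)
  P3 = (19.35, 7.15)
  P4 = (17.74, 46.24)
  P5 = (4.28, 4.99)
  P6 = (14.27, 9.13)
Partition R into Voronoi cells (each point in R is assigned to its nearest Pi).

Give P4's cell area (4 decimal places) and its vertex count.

1. box [0,38]×[0,65]: [(0, 0) (38, 0) (38, 65) (0, 65)]
2. ⊥bis P4·P0 via (22.465,31.82): [(0, 24.4589) (38, 36.9104) (38, 65) (0, 65)]  |A|=1303.9843
3. ⊥bis P4·P1 via (16.46,30.07): [(0, 31.373) (16.995, 30.0276) (38, 36.9104) (38, 65) (0, 65)]  |A|=1245.232
4. ⊥bis P4·P2 via (19.895,37.57): [(0, 32.6249) (38, 42.0701) (38, 65) (0, 65)]  |A|=1050.7935
5. ⊥bis P4·P3 via (18.545,26.695): [(0, 32.6249) (38, 42.0701) (38, 65) (0, 65)]  |A|=1050.7935
6. ⊥bis P4·P5 via (11.01,25.615): [(0, 32.6249) (38, 42.0701) (38, 65) (0, 65)]  |A|=1050.7935
7. ⊥bis P4·P6 via (16.005,27.685): [(0, 32.6249) (38, 42.0701) (38, 65) (0, 65)]  |A|=1050.7935
8. canonical 4-gon: [(0, 32.6249) (38, 42.0701) (38, 65) (0, 65)]
9. shoelace: 1050.7935

Area of P4's cell: 1050.7935 (4 vertices)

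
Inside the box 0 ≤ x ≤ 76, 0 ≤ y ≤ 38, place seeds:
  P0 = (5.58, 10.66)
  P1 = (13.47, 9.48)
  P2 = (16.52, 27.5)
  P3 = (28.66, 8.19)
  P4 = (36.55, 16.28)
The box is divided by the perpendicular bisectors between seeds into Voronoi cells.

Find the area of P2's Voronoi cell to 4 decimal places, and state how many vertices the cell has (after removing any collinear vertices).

1. box [0,76]×[0,38]: [(0, 0) (76, 0) (76, 38) (0, 38)]
2. ⊥bis P2·P0 via (11.05,19.08): [(0, 26.2586) (40.4199, 0) (76, 0) (76, 38) (0, 38)]  |A|=2357.3152
3. ⊥bis P2·P1 via (14.995,18.49): [(0, 26.2586) (10.8882, 19.1851) (76, 8.1645) (76, 38) (0, 38)]  |A|=1750.2087
4. ⊥bis P2·P3 via (22.59,17.845): [(0, 26.2586) (10.8882, 19.1851) (21.7873, 17.3404) (54.6487, 38) (0, 38)]  |A|=720.923
5. ⊥bis P2·P4 via (26.535,21.89): [(0, 26.2586) (10.8882, 19.1851) (21.7873, 17.3404) (25.182, 19.4745) (35.5592, 38) (0, 38)]  |A|=544.1015
6. canonical 6-gon: [(0, 26.2586) (10.8882, 19.1851) (21.7873, 17.3404) (25.182, 19.4745) (35.5592, 38) (0, 38)]
7. shoelace: 544.1015

Area of P2's cell: 544.1015 (6 vertices)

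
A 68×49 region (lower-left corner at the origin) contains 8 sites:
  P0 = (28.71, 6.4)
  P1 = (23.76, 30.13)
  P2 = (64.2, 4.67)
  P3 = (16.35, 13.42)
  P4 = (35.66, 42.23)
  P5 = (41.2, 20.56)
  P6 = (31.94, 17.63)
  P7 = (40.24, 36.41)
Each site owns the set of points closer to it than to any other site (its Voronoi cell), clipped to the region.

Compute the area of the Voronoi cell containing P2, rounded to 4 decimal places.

1. box [0,68]×[0,49]: [(0, 0) (68, 0) (68, 49) (0, 49)]
2. ⊥bis P2·P0 via (46.455,5.535): [(46.1852, 0) (68, 0) (68, 49) (48.5738, 49)]  |A|=1010.406
3. ⊥bis P2·P1 via (43.98,17.4): [(47.2896, 22.6569) (46.1852, 0) (68, 0) (68, 49) (63.8746, 49)]  |A|=808.8708
4. ⊥bis P2·P3 via (40.275,9.045): [(47.2896, 22.6569) (46.1852, 0) (68, 0) (68, 49) (63.8746, 49)]  |A|=808.8708
5. ⊥bis P2·P4 via (49.93,23.45): [(47.2282, 21.397) (46.1852, 0) (68, 0) (68, 37.1805)]  |A|=619.539
6. ⊥bis P2·P5 via (52.7,12.615): [(46.3522, 3.4269) (46.1852, 0) (68, 0) (68, 34.761)]  |A|=413.6278
7. ⊥bis P2·P6 via (48.07,11.15): [(46.3522, 3.4269) (46.1852, 0) (68, 0) (68, 34.761)]  |A|=413.6278
8. ⊥bis P2·P7 via (52.22,20.54): [(64.6661, 29.9354) (46.3522, 3.4269) (46.1852, 0) (68, 0) (68, 32.4521)]  |A|=409.7789
9. canonical 5-gon: [(64.6661, 29.9354) (46.3522, 3.4269) (46.1852, 0) (68, 0) (68, 32.4521)]
10. shoelace: 409.7789

Area of P2's cell: 409.7789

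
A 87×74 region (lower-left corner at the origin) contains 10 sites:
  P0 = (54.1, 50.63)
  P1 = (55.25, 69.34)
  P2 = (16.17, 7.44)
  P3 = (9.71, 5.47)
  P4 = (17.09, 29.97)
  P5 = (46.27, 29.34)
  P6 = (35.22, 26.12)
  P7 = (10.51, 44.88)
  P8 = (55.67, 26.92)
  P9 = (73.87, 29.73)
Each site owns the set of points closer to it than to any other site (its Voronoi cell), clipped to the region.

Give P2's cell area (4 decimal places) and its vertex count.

1. box [0,87]×[0,74]: [(0, 0) (87, 0) (87, 74) (0, 74)]
2. ⊥bis P2·P0 via (35.135,29.035): [(0, 59.891) (0, 0) (68.1965, 0)]  |A|=2042.1774
3. ⊥bis P2·P1 via (35.71,38.39): [(0, 59.891) (0, 0) (68.1965, 0)]  |A|=2042.1774
4. ⊥bis P2·P3 via (12.94,6.455): [(0, 59.891) (0, 48.8877) (14.9085, 0) (68.1965, 0)]  |A|=1677.7569
5. ⊥bis P2·P4 via (16.63,18.705): [(48.3735, 17.4088) (9.1107, 19.012) (14.9085, 0) (68.1965, 0)]  |A|=832.4249
6. ⊥bis P2·P5 via (31.22,18.39): [(31.4305, 18.1006) (9.1107, 19.012) (14.9085, 0) (44.6001, 0)]  |A|=478.2495
7. ⊥bis P2·P6 via (25.695,16.78): [(24.1068, 18.3997) (9.1107, 19.012) (14.9085, 0) (42.1491, 0)]  |A|=391.3874
8. ⊥bis P2·P7 via (13.34,26.16): [(24.1068, 18.3997) (9.1107, 19.012) (14.9085, 0) (42.1491, 0)]  |A|=391.3874
9. ⊥bis P2·P8 via (35.92,17.18): [(24.1068, 18.3997) (9.1107, 19.012) (14.9085, 0) (42.1491, 0)]  |A|=391.3874
10. ⊥bis P2·P9 via (45.02,18.585): [(24.1068, 18.3997) (9.1107, 19.012) (14.9085, 0) (42.1491, 0)]  |A|=391.3874
11. canonical 4-gon: [(24.1068, 18.3997) (9.1107, 19.012) (14.9085, 0) (42.1491, 0)]
12. shoelace: 391.3874

Area of P2's cell: 391.3874 (4 vertices)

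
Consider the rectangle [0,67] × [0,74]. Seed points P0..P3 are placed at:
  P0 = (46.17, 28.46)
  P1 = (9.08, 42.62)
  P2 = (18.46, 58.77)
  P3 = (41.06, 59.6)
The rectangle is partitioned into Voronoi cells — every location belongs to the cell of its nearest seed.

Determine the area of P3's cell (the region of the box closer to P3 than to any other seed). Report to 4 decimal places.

Area of P3's cell: 1085.4499

1. box [0,67]×[0,74]: [(0, 0) (67, 0) (67, 74) (0, 74)]
2. ⊥bis P3·P0 via (43.615,44.03): [(0, 36.8729) (67, 47.8674) (67, 74) (0, 74)]  |A|=2119.1998
3. ⊥bis P3·P1 via (25.07,51.11): [(30.0142, 41.7981) (67, 47.8674) (67, 74) (12.9164, 74)]  |A|=1354.0635
4. ⊥bis P3·P2 via (29.76,59.185): [(30.3962, 41.8608) (67, 47.8674) (67, 74) (29.2159, 74)]  |A|=1085.4499
5. canonical 4-gon: [(30.3962, 41.8608) (67, 47.8674) (67, 74) (29.2159, 74)]
6. shoelace: 1085.4499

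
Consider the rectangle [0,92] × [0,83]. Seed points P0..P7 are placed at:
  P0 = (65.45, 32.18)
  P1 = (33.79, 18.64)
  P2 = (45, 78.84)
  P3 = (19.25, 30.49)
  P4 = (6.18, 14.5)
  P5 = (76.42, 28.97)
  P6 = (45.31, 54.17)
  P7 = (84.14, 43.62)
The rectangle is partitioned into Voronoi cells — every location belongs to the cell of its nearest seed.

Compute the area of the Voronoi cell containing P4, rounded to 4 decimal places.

1. box [0,92]×[0,83]: [(0, 0) (92, 0) (92, 83) (0, 83)]
2. ⊥bis P4·P0 via (35.815,23.34): [(0, 0) (42.7772, 0) (18.0187, 83) (0, 83)]  |A|=2523.0295
3. ⊥bis P4·P1 via (19.985,16.57): [(0, 0) (22.4696, 0) (10.0241, 83) (0, 83)]  |A|=1348.4889
4. ⊥bis P4·P2 via (25.59,46.67): [(0, 62.1099) (0, 0) (22.4696, 0) (14.4652, 53.3823)]  |A|=1048.9539
5. ⊥bis P4·P3 via (12.715,22.495): [(0, 32.8881) (0, 0) (22.4696, 0) (19.988, 16.5502)]  |A|=514.6207
6. ⊥bis P4·P5 via (41.3,21.735): [(0, 32.8881) (0, 0) (22.4696, 0) (19.988, 16.5502)]  |A|=514.6207
7. ⊥bis P4·P6 via (25.745,34.335): [(0, 32.8881) (0, 0) (22.4696, 0) (19.988, 16.5502)]  |A|=514.6207
8. ⊥bis P4·P7 via (45.16,29.06): [(0, 32.8881) (0, 0) (22.4696, 0) (19.988, 16.5502)]  |A|=514.6207
9. canonical 4-gon: [(0, 32.8881) (0, 0) (22.4696, 0) (19.988, 16.5502)]
10. shoelace: 514.6207

Area of P4's cell: 514.6207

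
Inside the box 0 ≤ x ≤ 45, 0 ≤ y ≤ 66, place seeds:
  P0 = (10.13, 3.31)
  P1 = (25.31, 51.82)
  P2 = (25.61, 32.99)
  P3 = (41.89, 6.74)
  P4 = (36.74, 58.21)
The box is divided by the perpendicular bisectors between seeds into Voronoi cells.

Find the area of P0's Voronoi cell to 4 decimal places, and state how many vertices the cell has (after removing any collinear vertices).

Area of P0's cell: 534.9313 (4 vertices)

1. box [0,45]×[0,66]: [(0, 0) (45, 0) (45, 66) (0, 66)]
2. ⊥bis P0·P1 via (17.72,27.565): [(0, 33.11) (0, 0) (45, 0) (45, 19.0284)]  |A|=1173.1148
3. ⊥bis P0·P2 via (17.87,18.15): [(0, 27.4703) (0, 0) (45, 0) (45, 4)]  |A|=708.0823
4. ⊥bis P0·P3 via (26.01,5.025): [(24.9938, 14.4345) (0, 27.4703) (0, 0) (26.5527, 0)]  |A|=534.9313
5. ⊥bis P0·P4 via (23.435,30.76): [(24.9938, 14.4345) (0, 27.4703) (0, 0) (26.5527, 0)]  |A|=534.9313
6. canonical 4-gon: [(24.9938, 14.4345) (0, 27.4703) (0, 0) (26.5527, 0)]
7. shoelace: 534.9313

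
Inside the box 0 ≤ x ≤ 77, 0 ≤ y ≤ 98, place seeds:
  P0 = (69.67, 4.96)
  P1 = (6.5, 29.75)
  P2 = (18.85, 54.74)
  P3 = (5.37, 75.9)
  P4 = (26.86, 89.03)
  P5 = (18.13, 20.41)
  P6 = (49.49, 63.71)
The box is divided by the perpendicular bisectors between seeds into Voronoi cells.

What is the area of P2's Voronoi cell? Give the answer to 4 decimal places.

1. box [0,77]×[0,98]: [(0, 0) (77, 0) (77, 98) (0, 98)]
2. ⊥bis P2·P0 via (44.26,29.85): [(0, 0) (15.0209, 0) (77, 63.274) (77, 98) (0, 98)]  |A|=5585.166
3. ⊥bis P2·P1 via (12.675,42.245): [(0, 48.509) (42.1385, 27.6842) (77, 63.274) (77, 98) (0, 98)]  |A|=4355.1979
4. ⊥bis P2·P3 via (12.11,65.32): [(0, 57.6053) (0, 48.509) (42.1385, 27.6842) (77, 63.274) (77, 98) (63.4089, 98)]  |A|=3074.5071
5. ⊥bis P2·P4 via (22.855,71.885): [(22.5333, 71.9602) (0, 57.6053) (0, 48.509) (42.1385, 27.6842) (73.7819, 59.9887)]  |A|=1848.3993
6. ⊥bis P2·P5 via (18.49,37.575): [(22.5333, 71.9602) (0, 57.6053) (0, 48.509) (22.2857, 37.4954) (51.1558, 36.8899) (73.7819, 59.9887)]  |A|=1712.7846
7. ⊥bis P2·P6 via (34.17,59.225): [(31.0223, 69.9772) (22.5333, 71.9602) (0, 57.6053) (0, 48.509) (22.2857, 37.4954) (40.6442, 37.1104)]  |A|=934.2545
8. canonical 6-gon: [(31.0223, 69.9772) (22.5333, 71.9602) (0, 57.6053) (0, 48.509) (22.2857, 37.4954) (40.6442, 37.1104)]
9. shoelace: 934.2545

Area of P2's cell: 934.2545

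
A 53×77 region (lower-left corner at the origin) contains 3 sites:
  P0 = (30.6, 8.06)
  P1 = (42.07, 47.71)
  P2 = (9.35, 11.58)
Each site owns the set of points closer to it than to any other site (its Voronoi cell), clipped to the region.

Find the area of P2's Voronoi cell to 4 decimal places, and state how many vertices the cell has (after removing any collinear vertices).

1. box [0,53]×[0,77]: [(0, 0) (53, 0) (53, 77) (0, 77)]
2. ⊥bis P2·P0 via (19.975,9.82): [(0, 0) (18.3483, 0) (31.1032, 77) (0, 77)]  |A|=1903.8833
3. ⊥bis P2·P1 via (25.71,29.645): [(0, 52.9285) (0, 0) (18.3483, 0) (23.5787, 31.5752)]  |A|=913.6675
4. canonical 4-gon: [(0, 52.9285) (0, 0) (18.3483, 0) (23.5787, 31.5752)]
5. shoelace: 913.6675

Area of P2's cell: 913.6675 (4 vertices)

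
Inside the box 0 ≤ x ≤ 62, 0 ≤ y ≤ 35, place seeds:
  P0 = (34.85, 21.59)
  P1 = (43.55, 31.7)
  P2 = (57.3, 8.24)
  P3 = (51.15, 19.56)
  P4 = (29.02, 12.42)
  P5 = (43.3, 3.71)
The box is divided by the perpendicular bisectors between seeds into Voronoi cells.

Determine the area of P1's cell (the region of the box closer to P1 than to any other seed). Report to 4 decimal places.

Area of P1's cell: 195.2210

1. box [0,62]×[0,35]: [(0, 0) (62, 0) (62, 35) (0, 35)]
2. ⊥bis P1·P0 via (39.2,26.645): [(62, 7.0248) (62, 35) (29.4909, 35)]  |A|=454.7237
3. ⊥bis P1·P2 via (50.425,19.97): [(48.3619, 18.7608) (62, 26.7542) (62, 35) (29.4909, 35)]  |A|=320.1889
4. ⊥bis P1·P3 via (47.35,25.63): [(43.315, 23.1039) (62, 34.8013) (62, 35) (29.4909, 35)]  |A|=195.221
5. ⊥bis P1·P4 via (36.285,22.06): [(43.315, 23.1039) (62, 34.8013) (62, 35) (29.4909, 35)]  |A|=195.221
6. ⊥bis P1·P5 via (43.425,17.705): [(43.315, 23.1039) (62, 34.8013) (62, 35) (29.4909, 35)]  |A|=195.221
7. canonical 4-gon: [(43.315, 23.1039) (62, 34.8013) (62, 35) (29.4909, 35)]
8. shoelace: 195.221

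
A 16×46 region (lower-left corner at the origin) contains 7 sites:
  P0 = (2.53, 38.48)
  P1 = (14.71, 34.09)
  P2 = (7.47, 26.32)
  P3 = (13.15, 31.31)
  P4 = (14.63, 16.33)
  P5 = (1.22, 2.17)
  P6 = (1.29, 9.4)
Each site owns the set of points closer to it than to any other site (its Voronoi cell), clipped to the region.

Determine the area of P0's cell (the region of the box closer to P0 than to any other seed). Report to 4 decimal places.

1. box [0,16]×[0,46]: [(0, 0) (16, 0) (16, 46) (0, 46)]
2. ⊥bis P0·P1 via (8.62,36.285): [(0, 12.3689) (12.1215, 46) (0, 46)]  |A|=203.8304
3. ⊥bis P0·P2 via (5,32.4): [(0, 30.3688) (7.6005, 33.4565) (12.1215, 46) (0, 46)]  |A|=135.4264
4. ⊥bis P0·P3 via (7.84,34.895): [(0, 30.3688) (6.5922, 33.0468) (8.4385, 35.7815) (12.1215, 46) (0, 46)]  |A|=134.4258
5. ⊥bis P0·P4 via (8.58,27.405): [(0, 30.3688) (6.5922, 33.0468) (8.4385, 35.7815) (12.1215, 46) (0, 46)]  |A|=134.4258
6. ⊥bis P0·P5 via (1.875,20.325): [(0, 30.3688) (6.5922, 33.0468) (8.4385, 35.7815) (12.1215, 46) (0, 46)]  |A|=134.4258
7. ⊥bis P0·P6 via (1.91,23.94): [(0, 30.3688) (6.5922, 33.0468) (8.4385, 35.7815) (12.1215, 46) (0, 46)]  |A|=134.4258
8. canonical 5-gon: [(0, 30.3688) (6.5922, 33.0468) (8.4385, 35.7815) (12.1215, 46) (0, 46)]
9. shoelace: 134.4258

Area of P0's cell: 134.4258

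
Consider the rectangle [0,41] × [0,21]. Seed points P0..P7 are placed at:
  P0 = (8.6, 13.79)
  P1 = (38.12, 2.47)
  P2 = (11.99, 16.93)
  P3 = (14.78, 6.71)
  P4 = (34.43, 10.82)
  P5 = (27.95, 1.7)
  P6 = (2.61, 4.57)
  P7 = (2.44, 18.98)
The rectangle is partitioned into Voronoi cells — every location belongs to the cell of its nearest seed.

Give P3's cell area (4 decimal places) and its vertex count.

1. box [0,41]×[0,21]: [(0, 0) (41, 0) (41, 21) (0, 21)]
2. ⊥bis P3·P0 via (11.69,10.25): [(0, 0.046) (0, 0) (41, 0) (41, 21) (24.0055, 21)]  |A|=609.4942
3. ⊥bis P3·P1 via (26.45,4.59): [(0, 0.046) (0, 0) (25.6162, 0) (29.4311, 21) (24.0055, 21)]  |A|=326.4903
4. ⊥bis P3·P2 via (13.385,11.82): [(13.5358, 11.8612) (0, 0.046) (0, 0) (25.6162, 0) (28.5137, 15.95)]  |A|=265.7555
5. ⊥bis P3·P4 via (24.605,8.765): [(23.3945, 14.5525) (13.5358, 11.8612) (0, 0.046) (0, 0) (25.6162, 0) (25.9983, 2.1036)]  |A|=232.0716
6. ⊥bis P3·P5 via (21.365,4.205): [(24.071, 11.3183) (23.3945, 14.5525) (13.5358, 11.8612) (0, 0.046) (0, 0) (19.7654, 0)]  |A|=195.1734
7. ⊥bis P3·P6 via (8.695,5.64): [(24.071, 11.3183) (23.3945, 14.5525) (13.5358, 11.8612) (8.3908, 7.3702) (9.6868, 0) (19.7654, 0)]  |A|=159.2838
8. ⊥bis P3·P7 via (8.61,12.845): [(24.071, 11.3183) (23.3945, 14.5525) (13.5358, 11.8612) (8.3908, 7.3702) (9.6868, 0) (19.7654, 0)]  |A|=159.2838
9. canonical 6-gon: [(24.071, 11.3183) (23.3945, 14.5525) (13.5358, 11.8612) (8.3908, 7.3702) (9.6868, 0) (19.7654, 0)]
10. shoelace: 159.2838

Area of P3's cell: 159.2838 (6 vertices)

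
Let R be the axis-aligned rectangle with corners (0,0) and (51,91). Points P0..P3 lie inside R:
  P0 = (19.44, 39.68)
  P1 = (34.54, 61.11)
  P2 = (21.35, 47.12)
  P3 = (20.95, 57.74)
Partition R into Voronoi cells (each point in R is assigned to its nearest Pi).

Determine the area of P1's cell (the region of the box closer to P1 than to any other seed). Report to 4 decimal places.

1. box [0,51]×[0,91]: [(0, 0) (51, 0) (51, 91) (0, 91)]
2. ⊥bis P1·P0 via (26.99,50.395): [(0, 69.4127) (51, 33.4771) (51, 91) (0, 91)]  |A|=2017.3109
3. ⊥bis P1·P2 via (27.945,54.115): [(0, 80.462) (46.3874, 36.7272) (51, 33.4771) (51, 91) (0, 91)]  |A|=1761.0366
4. ⊥bis P1·P3 via (27.745,59.425): [(29.4025, 52.7408) (46.3874, 36.7272) (51, 33.4771) (51, 91) (19.9151, 91)]  |A|=1225.1463
5. canonical 5-gon: [(29.4025, 52.7408) (46.3874, 36.7272) (51, 33.4771) (51, 91) (19.9151, 91)]
6. shoelace: 1225.1463

Area of P1's cell: 1225.1463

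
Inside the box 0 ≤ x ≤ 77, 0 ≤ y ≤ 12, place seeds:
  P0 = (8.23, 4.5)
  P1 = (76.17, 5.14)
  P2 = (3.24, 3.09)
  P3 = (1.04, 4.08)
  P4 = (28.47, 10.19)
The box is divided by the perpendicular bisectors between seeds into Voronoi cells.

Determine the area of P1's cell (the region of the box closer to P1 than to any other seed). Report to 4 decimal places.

1. box [0,77]×[0,12]: [(0, 0) (77, 0) (77, 12) (0, 12)]
2. ⊥bis P1·P0 via (42.2,4.82): [(42.2454, 0) (77, 0) (77, 12) (42.1324, 12)]  |A|=417.7334
3. ⊥bis P1·P2 via (39.705,4.115): [(42.2454, 0) (77, 0) (77, 12) (42.1324, 12)]  |A|=417.7334
4. ⊥bis P1·P3 via (38.605,4.61): [(42.2454, 0) (77, 0) (77, 12) (42.1324, 12)]  |A|=417.7334
5. ⊥bis P1·P4 via (52.32,7.665): [(51.5085, 0) (77, 0) (77, 12) (52.7789, 12)]  |A|=298.2753
6. canonical 4-gon: [(51.5085, 0) (77, 0) (77, 12) (52.7789, 12)]
7. shoelace: 298.2753

Area of P1's cell: 298.2753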